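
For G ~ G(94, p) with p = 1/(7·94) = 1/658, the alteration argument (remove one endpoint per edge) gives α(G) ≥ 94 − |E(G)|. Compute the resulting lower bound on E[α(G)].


E[|E(G)|] = C(94, 2)·p = 4371 · (1/658) = 93/14.
E[α(G)] ≥ n − E[|E(G)|] = 94 − 93/14 = 1223/14.
Numerically: ≈ 87.357143.
(This is only a lower bound; the true E[α(G)] may be larger.)

E[α(G)] ≥ 1223/14 ≈ 87.357143.


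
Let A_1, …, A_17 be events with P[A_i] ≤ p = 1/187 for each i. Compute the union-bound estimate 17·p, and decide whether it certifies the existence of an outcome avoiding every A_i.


Union bound: P[∪_{i=1}^{17} A_i] ≤ Σ_i P[A_i] ≤ 17·p = 17·(1/187) = 1/11.
Numerically: 1/11 ≈ 0.0909091.
Is 1/11 < 1? YES.
Since P[∪ A_i] ≤ 1/11 < 1, the complement has P[∩ A_i^c] ≥ 1 − 1/11 = 10/11 > 0, so some outcome avoids every A_i.

17·p = 1/11 ≈ 0.0909091; existence CERTIFIED by the union bound.


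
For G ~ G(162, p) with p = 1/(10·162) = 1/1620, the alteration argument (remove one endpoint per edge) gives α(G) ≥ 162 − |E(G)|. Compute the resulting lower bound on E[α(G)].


E[|E(G)|] = C(162, 2)·p = 13041 · (1/1620) = 161/20.
E[α(G)] ≥ n − E[|E(G)|] = 162 − 161/20 = 3079/20.
Numerically: ≈ 153.950.
(This is only a lower bound; the true E[α(G)] may be larger.)

E[α(G)] ≥ 3079/20 ≈ 153.950.


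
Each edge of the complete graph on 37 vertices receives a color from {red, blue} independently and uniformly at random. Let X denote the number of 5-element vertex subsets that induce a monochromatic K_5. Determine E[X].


Let X = Σ_S X_S over the C(37, 5) = 435897 subsets S of size 5, where X_S = 1 if the K_5 on S is monochromatic.
For a fixed S, the K_5 on S has C(5, 2) = 10 edges. P[all 10 edges red] = (1/2)^10, and likewise for blue, so P[monochromatic] = 2·(1/2)^10 = 2^{1 − 10} = 1/512.
By linearity of expectation: E[X] = C(37, 5) · 2^{1 − 10} = 435897 · 1/512 = 435897/512.
Numerically: E[X] ≈ 851.3613.

E[X] = C(37,5)·2^(1−C(5,2)) = 435897/512 ≈ 851.3613.


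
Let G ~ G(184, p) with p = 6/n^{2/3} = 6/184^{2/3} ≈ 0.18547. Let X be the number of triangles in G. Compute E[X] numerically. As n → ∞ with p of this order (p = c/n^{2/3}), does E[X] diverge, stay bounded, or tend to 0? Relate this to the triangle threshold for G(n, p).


Number of potential triangles: C(184, 3) = 1021384.
Each occurs with probability p³ ≈ (0.18547)³ ≈ 6.3799622e-03.
By linearity: E[X] = C(184, 3)·p³ ≈ 1021384 · 6.3799622e-03 ≈ 6516.39130.
Since α = 2/3 < 1, p = c/n^{2/3} ≫ 1/n is above the triangle threshold p ~ 1/n. Asymptotically E[X] ~ (c³/6)·n^{3(1−α)} = (6³/6)·n^{1} → ∞; triangles are abundant w.h.p.

E[X] ≈ 6516.39130; in regime p = Θ(1/n^{2/3}) E[X] diverges (above the triangle threshold p ~ 1/n).


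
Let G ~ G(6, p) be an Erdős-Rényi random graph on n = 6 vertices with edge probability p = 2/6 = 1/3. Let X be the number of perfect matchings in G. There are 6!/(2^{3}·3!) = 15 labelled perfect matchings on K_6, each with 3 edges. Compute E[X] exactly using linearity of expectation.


K_6 has 6!/(2^{3}·3!) = 15 labelled perfect matchings.
For each such perfect matching H, let X_H = 1 if all 3 edges of H are present in G. Then P[X_H = 1] = p^{3} = (1/3)^{3} = 1/27.
By linearity: E[X] = Σ_H E[X_H] = 15 · p^{3} = 15 · 1/27 = 5/9.
Numerically: E[X] ≈ 0.55556.

E[X] = 15 · (1/3)^{3} = 5/9 ≈ 0.55556.


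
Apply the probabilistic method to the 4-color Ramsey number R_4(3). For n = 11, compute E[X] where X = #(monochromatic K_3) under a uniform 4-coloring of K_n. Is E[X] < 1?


E[X] = C(11, 3) · 4^{1 − 3} = 165 · 4^{−2} = 165/16.
As a reduced fraction: E[X] = 165/16 ≈ 10.31250.
Is E[X] < 1? NO.
Since E[X] ≥ 1, the first-moment bound is inconclusive at n = 11; it does NOT by itself certify R_4(3) > 11.

E[X] = 165/16 ≈ 10.31250; E[X] ≥ 1; first-moment method inconclusive here.


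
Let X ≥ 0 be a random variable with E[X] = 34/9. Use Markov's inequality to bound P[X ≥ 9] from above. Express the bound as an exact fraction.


μ = E[X] = 34/9, a = 9.
Markov: P[X ≥ 9] ≤ μ/a = (34/9)/9 = 34/81.
Numerically: ≈ 0.420.
(Since a = 9 > μ = 3.778, the bound 34/81 is < 1 and informative.)

P[X ≥ 9] ≤ 34/81 ≈ 0.420.


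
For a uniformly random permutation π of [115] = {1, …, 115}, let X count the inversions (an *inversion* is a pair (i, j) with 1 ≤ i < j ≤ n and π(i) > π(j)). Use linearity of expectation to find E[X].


Write X = Σ X_I over the C(115, 2) = 6555 pairs i < j, with X_I the indicator of one inversion.
There are 6555 indicators.
For each fixed pair i < j, the values π(i) and π(j) are two distinct elements of {1, …, 115} in uniformly random order; by symmetry P[π(i) > π(j)] = 1/2.
By linearity: E[X] = 6555 · (1/2) = C(115, 2) · (1/2) = 6555/2 = 6555/2 ≈ 3277.500.

E[X] = 6555/2 = 3277.500.


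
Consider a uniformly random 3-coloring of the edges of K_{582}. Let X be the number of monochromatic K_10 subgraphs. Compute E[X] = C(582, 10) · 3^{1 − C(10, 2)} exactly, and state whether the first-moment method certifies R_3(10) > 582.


E[X] = C(582, 10) · 3^{1 − 45} = 1136849919863842617720 · 3^{−44} = 1136849919863842617720/984770902183611232881.
As a reduced fraction: E[X] = 378949973287947539240/328256967394537077627 ≈ 1.15443.
Is E[X] < 1? NO.
Since E[X] ≥ 1, the first-moment bound is inconclusive at n = 582; it does NOT by itself certify R_3(10) > 582.

E[X] = 378949973287947539240/328256967394537077627 ≈ 1.15443; E[X] ≥ 1; first-moment method inconclusive here.


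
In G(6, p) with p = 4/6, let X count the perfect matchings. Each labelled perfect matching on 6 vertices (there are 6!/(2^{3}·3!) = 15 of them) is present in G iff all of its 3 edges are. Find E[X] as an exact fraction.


K_6 has 6!/(2^{3}·3!) = 15 labelled perfect matchings.
For each such perfect matching H, let X_H = 1 if all 3 edges of H are present in G. Then P[X_H = 1] = p^{3} = (2/3)^{3} = 8/27.
Summing the indicators: E[X] = Σ_H E[X_H] = 15 · p^{3} = 15 · 8/27 = 40/9.
Numerically: E[X] ≈ 4.4444.

E[X] = 15 · (2/3)^{3} = 40/9 ≈ 4.4444.


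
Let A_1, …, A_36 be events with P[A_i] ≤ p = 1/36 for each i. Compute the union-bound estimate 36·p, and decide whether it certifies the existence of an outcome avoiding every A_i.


Union bound: P[∪_{i=1}^{36} A_i] ≤ Σ_i P[A_i] ≤ 36·p = 36·(1/36) = 1.
Numerically: 1 ≈ 1.0000000.
Is 1 < 1? NO.
Since the bound 1 is ≥ 1, the union bound is uninformative here; it does NOT by itself certify existence.

36·p = 1 ≈ 1.0000000; existence NOT certified by the union bound.


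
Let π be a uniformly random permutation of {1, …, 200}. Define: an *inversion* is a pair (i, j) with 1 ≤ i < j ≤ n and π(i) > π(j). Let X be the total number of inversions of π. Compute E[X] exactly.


Write X = Σ X_I over the C(200, 2) = 19900 pairs i < j, with X_I the indicator of one inversion.
There are 19900 indicators.
For each fixed pair i < j, the values π(i) and π(j) are two distinct elements of {1, …, 200} in uniformly random order; by symmetry P[π(i) > π(j)] = 1/2.
By linearity: E[X] = 19900 · (1/2) = C(200, 2) · (1/2) = 19900/2 = 9950 ≈ 9950.00000.

E[X] = 9950 = 9950.00000.


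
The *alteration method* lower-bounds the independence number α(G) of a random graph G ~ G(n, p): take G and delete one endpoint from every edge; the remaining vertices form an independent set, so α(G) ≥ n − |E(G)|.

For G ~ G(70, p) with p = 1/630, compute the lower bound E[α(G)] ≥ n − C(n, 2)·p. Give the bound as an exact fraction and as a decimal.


E[|E(G)|] = C(70, 2)·p = 2415 · (1/630) = 23/6.
E[α(G)] ≥ n − E[|E(G)|] = 70 − 23/6 = 397/6.
Numerically: ≈ 66.1667.
(This is only a lower bound; the true E[α(G)] may be larger.)

E[α(G)] ≥ 397/6 ≈ 66.1667.


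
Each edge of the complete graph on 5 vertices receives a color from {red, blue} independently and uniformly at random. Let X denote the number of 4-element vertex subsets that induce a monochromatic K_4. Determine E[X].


Let X = Σ_S X_S over the C(5, 4) = 5 subsets S of size 4, where X_S = 1 if the K_4 on S is monochromatic.
For a fixed S, the K_4 on S has C(4, 2) = 6 edges. P[all 6 edges red] = (1/2)^6, and likewise for blue, so P[monochromatic] = 2·(1/2)^6 = 2^{1 − 6} = 1/32.
Summing: E[X] = C(5, 4) · 2^{1 − 6} = 5 · 1/32 = 5/32.
Numerically: E[X] ≈ 0.1562.

E[X] = C(5,4)·2^(1−C(4,2)) = 5/32 ≈ 0.1562.


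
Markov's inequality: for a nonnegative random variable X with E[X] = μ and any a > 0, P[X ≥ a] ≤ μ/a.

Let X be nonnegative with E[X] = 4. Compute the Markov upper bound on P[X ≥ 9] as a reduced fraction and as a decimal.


μ = E[X] = 4, a = 9.
Markov: P[X ≥ 9] ≤ μ/a = (4)/9 = 4/9.
Numerically: ≈ 0.444444.
(Since a = 9 > μ = 4.000000, the bound 4/9 is < 1 and informative.)

P[X ≥ 9] ≤ 4/9 ≈ 0.444444.


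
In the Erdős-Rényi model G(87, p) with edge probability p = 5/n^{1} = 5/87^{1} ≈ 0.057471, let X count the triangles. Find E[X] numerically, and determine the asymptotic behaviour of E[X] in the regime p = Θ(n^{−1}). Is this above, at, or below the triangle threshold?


Number of potential triangles: C(87, 3) = 105995.
Each occurs with probability p³ ≈ (0.057471)³ ≈ 1.8982450e-04.
By linearity: E[X] = C(87, 3)·p³ ≈ 105995 · 1.8982450e-04 ≈ 20.12045.
Here α = 1, so p = 5/n is exactly at the triangle threshold p ~ 1/n. Asymptotically E[X] → c³/6 = 5³/6 = 125/6 ≈ 20.83333, a bounded constant. In this regime the triangle count is asymptotically Poisson(c³/6).

E[X] ≈ 20.12045; in regime p = Θ(1/n^{1}) E[X] stays bounded (at the triangle threshold p ~ 1/n).


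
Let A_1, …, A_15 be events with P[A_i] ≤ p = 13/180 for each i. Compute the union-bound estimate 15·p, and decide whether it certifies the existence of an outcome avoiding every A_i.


Union bound: P[∪_{i=1}^{15} A_i] ≤ Σ_i P[A_i] ≤ 15·p = 15·(13/180) = 13/12.
Numerically: 13/12 ≈ 1.0833333.
Is 13/12 < 1? NO.
Since the bound 13/12 is ≥ 1, the union bound is uninformative here; it does NOT by itself certify existence.

15·p = 13/12 ≈ 1.0833333; existence NOT certified by the union bound.


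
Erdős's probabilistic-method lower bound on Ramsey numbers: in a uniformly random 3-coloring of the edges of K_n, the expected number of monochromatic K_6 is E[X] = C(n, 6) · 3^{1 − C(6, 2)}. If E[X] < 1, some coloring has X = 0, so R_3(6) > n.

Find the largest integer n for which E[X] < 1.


We need C(n, 6) · 3^{1 − 15} < 1, i.e. C(n, 6) < 3^{15 − 1} = 4782969.
Check values of n near the boundary:
  n = 35: C(35, 6) = 1623160; 1623160 < 4782969? YES
  n = 36: C(36, 6) = 1947792; 1947792 < 4782969? YES
  n = 37: C(37, 6) = 2324784; 2324784 < 4782969? YES
  n = 38: C(38, 6) = 2760681; 2760681 < 4782969? YES
  n = 39: C(39, 6) = 3262623; 3262623 < 4782969? YES
  n = 40: C(40, 6) = 3838380; 3838380 < 4782969? YES
  n = 41: C(41, 6) = 4496388; 4496388 < 4782969? YES
  n = 42: C(42, 6) = 5245786; 5245786 < 4782969? NO
  n = 43: C(43, 6) = 6096454; 6096454 < 4782969? NO
  n = 44: C(44, 6) = 7059052; 7059052 < 4782969? NO
The largest n with C(n, 6) < 4782969 is n = 41 (where E[X] = 1498796/1594323 ≈ 0.940). Hence R_3(6) > 41, i.e. R_3(6) ≥ 42.

Largest n = 41; hence R_3(6) > 41.


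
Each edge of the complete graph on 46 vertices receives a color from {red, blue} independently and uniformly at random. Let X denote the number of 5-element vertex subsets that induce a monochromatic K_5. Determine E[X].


Let X = Σ_S X_S over the C(46, 5) = 1370754 subsets S of size 5, where X_S = 1 if the K_5 on S is monochromatic.
For a fixed S, the K_5 on S has C(5, 2) = 10 edges. P[all 10 edges red] = (1/2)^10, and likewise for blue, so P[monochromatic] = 2·(1/2)^10 = 2^{1 − 10} = 1/512.
Summing: E[X] = C(46, 5) · 2^{1 − 10} = 1370754 · 1/512 = 685377/256.
Numerically: E[X] ≈ 2677.254.

E[X] = C(46,5)·2^(1−C(5,2)) = 685377/256 ≈ 2677.254.


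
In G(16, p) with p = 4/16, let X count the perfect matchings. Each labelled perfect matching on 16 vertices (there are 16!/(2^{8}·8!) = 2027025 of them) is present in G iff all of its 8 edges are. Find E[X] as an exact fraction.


K_16 has 16!/(2^{8}·8!) = 2027025 labelled perfect matchings.
For each such perfect matching H, let X_H = 1 if all 8 edges of H are present in G. Then P[X_H = 1] = p^{8} = (1/4)^{8} = 1/65536.
By linearity: E[X] = Σ_H E[X_H] = 2027025 · p^{8} = 2027025 · 1/65536 = 2027025/65536.
Numerically: E[X] ≈ 30.93.

E[X] = 2027025 · (1/4)^{8} = 2027025/65536 ≈ 30.93.


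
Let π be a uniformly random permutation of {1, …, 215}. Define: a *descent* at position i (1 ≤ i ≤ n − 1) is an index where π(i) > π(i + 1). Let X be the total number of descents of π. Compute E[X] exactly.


Write X = Σ X_I over i = 1, …, 214, with X_I the indicator of one descent.
There are 214 indicators.
For each fixed i, the pair (π(i), π(i+1)) is a uniformly random ordered pair of distinct values from {1, …, 215}; by symmetry P[π(i) > π(i+1)] = 1/2.
By linearity: E[X] = 214 · (1/2) = (215 − 1) · (1/2) = 107 ≈ 107.0000.

E[X] = 107 = 107.0000.


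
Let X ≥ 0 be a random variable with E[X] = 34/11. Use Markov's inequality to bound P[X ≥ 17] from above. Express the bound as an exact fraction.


μ = E[X] = 34/11, a = 17.
Markov: P[X ≥ 17] ≤ μ/a = (34/11)/17 = 2/11.
Numerically: ≈ 0.1818.
(Since a = 17 > μ = 3.0909, the bound 2/11 is < 1 and informative.)

P[X ≥ 17] ≤ 2/11 ≈ 0.1818.


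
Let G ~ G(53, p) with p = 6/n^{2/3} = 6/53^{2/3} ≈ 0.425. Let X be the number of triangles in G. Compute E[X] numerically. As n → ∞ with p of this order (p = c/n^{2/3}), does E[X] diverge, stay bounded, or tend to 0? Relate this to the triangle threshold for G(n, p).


Number of potential triangles: C(53, 3) = 23426.
Each occurs with probability p³ ≈ (0.425)³ ≈ 7.68957e-02.
By linearity: E[X] = C(53, 3)·p³ ≈ 23426 · 7.68957e-02 ≈ 1801.358.
Since α = 2/3 < 1, p = c/n^{2/3} ≫ 1/n is above the triangle threshold p ~ 1/n. Asymptotically E[X] ~ (c³/6)·n^{3(1−α)} = (6³/6)·n^{1} → ∞; triangles are abundant w.h.p.

E[X] ≈ 1801.358; in regime p = Θ(1/n^{2/3}) E[X] diverges (above the triangle threshold p ~ 1/n).


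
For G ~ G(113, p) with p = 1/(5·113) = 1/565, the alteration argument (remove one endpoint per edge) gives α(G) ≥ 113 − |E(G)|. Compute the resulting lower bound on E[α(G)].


E[|E(G)|] = C(113, 2)·p = 6328 · (1/565) = 56/5.
E[α(G)] ≥ n − E[|E(G)|] = 113 − 56/5 = 509/5.
Numerically: ≈ 101.8000.
(This is only a lower bound; the true E[α(G)] may be larger.)

E[α(G)] ≥ 509/5 ≈ 101.8000.


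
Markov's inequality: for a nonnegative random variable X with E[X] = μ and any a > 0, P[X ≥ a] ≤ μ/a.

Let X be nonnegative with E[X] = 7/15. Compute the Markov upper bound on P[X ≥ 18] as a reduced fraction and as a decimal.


μ = E[X] = 7/15, a = 18.
Markov: P[X ≥ 18] ≤ μ/a = (7/15)/18 = 7/270.
Numerically: ≈ 0.026.
(Since a = 18 > μ = 0.467, the bound 7/270 is < 1 and informative.)

P[X ≥ 18] ≤ 7/270 ≈ 0.026.


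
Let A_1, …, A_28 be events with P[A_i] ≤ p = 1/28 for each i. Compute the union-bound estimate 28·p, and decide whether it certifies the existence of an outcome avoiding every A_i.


Union bound: P[∪_{i=1}^{28} A_i] ≤ Σ_i P[A_i] ≤ 28·p = 28·(1/28) = 1.
Numerically: 1 ≈ 1.0000000.
Is 1 < 1? NO.
Since the bound 1 is ≥ 1, the union bound is uninformative here; it does NOT by itself certify existence.

28·p = 1 ≈ 1.0000000; existence NOT certified by the union bound.


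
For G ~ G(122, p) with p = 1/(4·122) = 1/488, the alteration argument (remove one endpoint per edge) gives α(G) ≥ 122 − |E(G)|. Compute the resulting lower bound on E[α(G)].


E[|E(G)|] = C(122, 2)·p = 7381 · (1/488) = 121/8.
E[α(G)] ≥ n − E[|E(G)|] = 122 − 121/8 = 855/8.
Numerically: ≈ 106.87500.
(This is only a lower bound; the true E[α(G)] may be larger.)

E[α(G)] ≥ 855/8 ≈ 106.87500.


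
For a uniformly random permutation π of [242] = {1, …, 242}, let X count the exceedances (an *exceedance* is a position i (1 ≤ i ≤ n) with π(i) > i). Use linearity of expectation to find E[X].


Write X = Σ_{i=1}^{242} X_i, where X_i = 1_{π(i) > i}.
For each fixed i, π(i) is uniform over {1, …, 242} (marginal of a uniform permutation), so P[π(i) > i] = (n − i)/n. Summing: Σ_{i=1}^{242} (n − i)/n = (0 + 1 + … + 241)/242 = 242(242 − 1)/(2·242) = (242 − 1)/2.
Hence E[X] = Σ_{i=1}^{242} (242 − i)/242 = 241/2 ≈ 120.5000.

E[X] = 241/2 = 120.5000.


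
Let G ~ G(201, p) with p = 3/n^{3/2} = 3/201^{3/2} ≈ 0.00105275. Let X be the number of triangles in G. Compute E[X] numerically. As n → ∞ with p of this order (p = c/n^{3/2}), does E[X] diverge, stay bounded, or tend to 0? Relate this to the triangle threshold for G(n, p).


Number of potential triangles: C(201, 3) = 1333300.
Each occurs with probability p³ ≈ (0.00105275)³ ≈ 1.16675993e-09.
By linearity: E[X] = C(201, 3)·p³ ≈ 1333300 · 1.16675993e-09 ≈ 0.001556.
Since α = 3/2 > 1, p = c/n^{3/2} = o(1/n) is below the triangle threshold p ~ 1/n. Asymptotically E[X] ~ (c³/6)·n^{3(1−α)} = (3³/6)·n^{-1.5} → 0, so by Markov's inequality G has no triangles w.h.p.

E[X] ≈ 0.001556; in regime p = Θ(1/n^{3/2}) E[X] tends to 0 (below the triangle threshold p ~ 1/n).


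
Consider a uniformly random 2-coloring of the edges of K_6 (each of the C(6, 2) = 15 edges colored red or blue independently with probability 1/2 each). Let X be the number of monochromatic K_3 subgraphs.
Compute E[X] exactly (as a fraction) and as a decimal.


Let X = Σ_S X_S over the C(6, 3) = 20 subsets S of size 3, where X_S = 1 if the K_3 on S is monochromatic.
For a fixed S, the K_3 on S has C(3, 2) = 3 edges. P[all 3 edges red] = (1/2)^3, and likewise for blue, so P[monochromatic] = 2·(1/2)^3 = 2^{1 − 3} = 1/4.
Summing: E[X] = C(6, 3) · 2^{1 − 3} = 20 · 1/4 = 5.
Numerically: E[X] ≈ 5.000.

E[X] = C(6,3)·2^(1−C(3,2)) = 5 ≈ 5.000.


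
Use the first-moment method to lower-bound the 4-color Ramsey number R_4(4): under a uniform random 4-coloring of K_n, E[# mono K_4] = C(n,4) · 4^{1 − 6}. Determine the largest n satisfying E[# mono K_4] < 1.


We need C(n, 4) · 4^{1 − 6} < 1, i.e. C(n, 4) < 4^{6 − 1} = 1024.
Check values of n near the boundary:
  n = 8: C(8, 4) = 70; 70 < 1024? YES
  n = 9: C(9, 4) = 126; 126 < 1024? YES
  n = 10: C(10, 4) = 210; 210 < 1024? YES
  n = 11: C(11, 4) = 330; 330 < 1024? YES
  n = 12: C(12, 4) = 495; 495 < 1024? YES
  n = 13: C(13, 4) = 715; 715 < 1024? YES
  n = 14: C(14, 4) = 1001; 1001 < 1024? YES
  n = 15: C(15, 4) = 1365; 1365 < 1024? NO
The largest n with C(n, 4) < 1024 is n = 14 (where E[X] = 1001/1024 ≈ 0.978). Hence R_4(4) > 14, i.e. R_4(4) ≥ 15.

Largest n = 14; hence R_4(4) > 14.


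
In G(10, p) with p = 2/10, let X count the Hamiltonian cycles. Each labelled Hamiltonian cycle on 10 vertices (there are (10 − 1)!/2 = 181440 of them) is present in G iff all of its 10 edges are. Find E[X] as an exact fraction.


K_10 has (10 − 1)!/2 = 181440 labelled Hamiltonian cycles.
For each such Hamiltonian cycle H, let X_H = 1 if all 10 edges of H are present in G. Then P[X_H = 1] = p^{10} = (1/5)^{10} = 1/9765625.
By linearity of expectation: E[X] = Σ_H E[X_H] = 181440 · p^{10} = 181440 · 1/9765625 = 36288/1953125.
Numerically: E[X] ≈ 0.0186.

E[X] = 181440 · (1/5)^{10} = 36288/1953125 ≈ 0.0186.


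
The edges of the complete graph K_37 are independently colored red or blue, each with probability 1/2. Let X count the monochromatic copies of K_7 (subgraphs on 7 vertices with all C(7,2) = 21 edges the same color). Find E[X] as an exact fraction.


Let X = Σ_S X_S over the C(37, 7) = 10295472 subsets S of size 7, where X_S = 1 if the K_7 on S is monochromatic.
For a fixed S, the K_7 on S has C(7, 2) = 21 edges. P[all 21 edges red] = (1/2)^21, and likewise for blue, so P[monochromatic] = 2·(1/2)^21 = 2^{1 − 21} = 1/1048576.
Summing: E[X] = C(37, 7) · 2^{1 − 21} = 10295472 · 1/1048576 = 643467/65536.
Numerically: E[X] ≈ 9.818527.

E[X] = C(37,7)·2^(1−C(7,2)) = 643467/65536 ≈ 9.818527.


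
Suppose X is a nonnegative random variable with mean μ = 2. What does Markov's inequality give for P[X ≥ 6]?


μ = E[X] = 2, a = 6.
Markov: P[X ≥ 6] ≤ μ/a = (2)/6 = 1/3.
Numerically: ≈ 0.33333.
(Since a = 6 > μ = 2.00000, the bound 1/3 is < 1 and informative.)

P[X ≥ 6] ≤ 1/3 ≈ 0.33333.


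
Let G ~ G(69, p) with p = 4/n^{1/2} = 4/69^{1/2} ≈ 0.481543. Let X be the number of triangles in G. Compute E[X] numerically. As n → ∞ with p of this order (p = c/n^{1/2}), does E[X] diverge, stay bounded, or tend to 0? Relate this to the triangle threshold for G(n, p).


Number of potential triangles: C(69, 3) = 52394.
Each occurs with probability p³ ≈ (0.481543)³ ≈ 1.11662241e-01.
By linearity: E[X] = C(69, 3)·p³ ≈ 52394 · 1.11662241e-01 ≈ 5850.431431.
Since α = 1/2 < 1, p = c/n^{1/2} ≫ 1/n is above the triangle threshold p ~ 1/n. Asymptotically E[X] ~ (c³/6)·n^{3(1−α)} = (4³/6)·n^{1.5} → ∞; triangles are abundant w.h.p.

E[X] ≈ 5850.431431; in regime p = Θ(1/n^{1/2}) E[X] diverges (above the triangle threshold p ~ 1/n).


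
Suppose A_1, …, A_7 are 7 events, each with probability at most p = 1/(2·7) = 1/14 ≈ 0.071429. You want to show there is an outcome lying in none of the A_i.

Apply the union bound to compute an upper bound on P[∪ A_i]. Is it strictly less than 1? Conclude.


Union bound: P[∪_{i=1}^{7} A_i] ≤ Σ_i P[A_i] ≤ 7·p = 7·(1/14) = 1/2.
Numerically: 1/2 ≈ 0.500000.
Is 1/2 < 1? YES.
Since P[∪ A_i] ≤ 1/2 < 1, the complement has P[∩ A_i^c] ≥ 1 − 1/2 = 1/2 > 0, so some outcome avoids every A_i.

7·p = 1/2 ≈ 0.500000; existence CERTIFIED by the union bound.


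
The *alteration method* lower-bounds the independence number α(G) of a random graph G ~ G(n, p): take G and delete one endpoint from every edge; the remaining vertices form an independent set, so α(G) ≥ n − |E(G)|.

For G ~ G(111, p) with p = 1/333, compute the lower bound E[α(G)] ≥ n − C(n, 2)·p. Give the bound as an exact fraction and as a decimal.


E[|E(G)|] = C(111, 2)·p = 6105 · (1/333) = 55/3.
E[α(G)] ≥ n − E[|E(G)|] = 111 − 55/3 = 278/3.
Numerically: ≈ 92.6667.
(This is only a lower bound; the true E[α(G)] may be larger.)

E[α(G)] ≥ 278/3 ≈ 92.6667.


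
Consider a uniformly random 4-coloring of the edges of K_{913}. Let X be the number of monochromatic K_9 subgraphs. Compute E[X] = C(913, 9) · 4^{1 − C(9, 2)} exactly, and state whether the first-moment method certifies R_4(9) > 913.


E[X] = C(913, 9) · 4^{1 − 36} = 1167605542753639808390 · 4^{−35} = 1167605542753639808390/1180591620717411303424.
As a reduced fraction: E[X] = 583802771376819904195/590295810358705651712 ≈ 0.989000.
Is E[X] < 1? YES.
Since E[X] < 1, there exists a 4-coloring of K_{913} with no monochromatic K_9; hence R_4(9) > 913.

E[X] = 583802771376819904195/590295810358705651712 ≈ 0.989000; E[X] < 1, so R_4(9) > 913.


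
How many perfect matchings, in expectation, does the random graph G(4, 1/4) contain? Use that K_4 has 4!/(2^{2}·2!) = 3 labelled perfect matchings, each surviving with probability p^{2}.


K_4 has 4!/(2^{2}·2!) = 3 labelled perfect matchings.
For each such perfect matching H, let X_H = 1 if all 2 edges of H are present in G. Then P[X_H = 1] = p^{2} = (1/4)^{2} = 1/16.
By linearity of expectation: E[X] = Σ_H E[X_H] = 3 · p^{2} = 3 · 1/16 = 3/16.
Numerically: E[X] ≈ 0.1875.

E[X] = 3 · (1/4)^{2} = 3/16 ≈ 0.1875.


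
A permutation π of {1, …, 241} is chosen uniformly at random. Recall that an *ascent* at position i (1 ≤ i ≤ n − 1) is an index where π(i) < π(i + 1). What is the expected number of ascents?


Write X = Σ X_I over i = 1, …, 240, with X_I the indicator of one ascent.
There are 240 indicators.
For each fixed i, the pair (π(i), π(i+1)) is a uniformly random ordered pair of distinct values from {1, …, 241}; by symmetry P[π(i) < π(i+1)] = 1/2.
By linearity: E[X] = 240 · (1/2) = (241 − 1) · (1/2) = 120 ≈ 120.0000.

E[X] = 120 = 120.0000.


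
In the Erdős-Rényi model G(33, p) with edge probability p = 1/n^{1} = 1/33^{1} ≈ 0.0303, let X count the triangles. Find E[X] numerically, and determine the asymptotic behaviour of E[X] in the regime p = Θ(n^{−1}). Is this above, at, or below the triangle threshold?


Number of potential triangles: C(33, 3) = 5456.
Each occurs with probability p³ ≈ (0.0303)³ ≈ 2.78265e-05.
By linearity: E[X] = C(33, 3)·p³ ≈ 5456 · 2.78265e-05 ≈ 0.152.
Here α = 1, so p = 1/n is exactly at the triangle threshold p ~ 1/n. Asymptotically E[X] → c³/6 = 1³/6 = 1/6 ≈ 0.167, a bounded constant. In this regime the triangle count is asymptotically Poisson(c³/6).

E[X] ≈ 0.152; in regime p = Θ(1/n^{1}) E[X] stays bounded (at the triangle threshold p ~ 1/n).


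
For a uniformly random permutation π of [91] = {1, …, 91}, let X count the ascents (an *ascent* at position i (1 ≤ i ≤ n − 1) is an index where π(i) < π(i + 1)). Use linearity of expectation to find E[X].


Write X = Σ X_I over i = 1, …, 90, with X_I the indicator of one ascent.
There are 90 indicators.
For each fixed i, the pair (π(i), π(i+1)) is a uniformly random ordered pair of distinct values from {1, …, 91}; by symmetry P[π(i) < π(i+1)] = 1/2.
By linearity: E[X] = 90 · (1/2) = (91 − 1) · (1/2) = 45 ≈ 45.0000.

E[X] = 45 = 45.0000.


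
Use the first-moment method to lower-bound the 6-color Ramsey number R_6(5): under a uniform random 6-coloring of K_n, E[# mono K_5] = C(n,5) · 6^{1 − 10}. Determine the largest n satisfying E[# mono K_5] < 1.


We need C(n, 5) · 6^{1 − 10} < 1, i.e. C(n, 5) < 6^{10 − 1} = 10077696.
Check values of n near the boundary:
  n = 64: C(64, 5) = 7624512; 7624512 < 10077696? YES
  n = 65: C(65, 5) = 8259888; 8259888 < 10077696? YES
  n = 66: C(66, 5) = 8936928; 8936928 < 10077696? YES
  n = 67: C(67, 5) = 9657648; 9657648 < 10077696? YES
  n = 68: C(68, 5) = 10424128; 10424128 < 10077696? NO
The largest n with C(n, 5) < 10077696 is n = 67 (where E[X] = 67067/69984 ≈ 0.958). Hence R_6(5) > 67, i.e. R_6(5) ≥ 68.

Largest n = 67; hence R_6(5) > 67.


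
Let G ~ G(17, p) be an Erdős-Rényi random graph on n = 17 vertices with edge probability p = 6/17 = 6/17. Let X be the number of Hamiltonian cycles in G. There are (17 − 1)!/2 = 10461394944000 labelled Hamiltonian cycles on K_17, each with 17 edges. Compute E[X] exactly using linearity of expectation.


K_17 has (17 − 1)!/2 = 10461394944000 labelled Hamiltonian cycles.
For each such Hamiltonian cycle H, let X_H = 1 if all 17 edges of H are present in G. Then P[X_H = 1] = p^{17} = (6/17)^{17} = 16926659444736/827240261886336764177.
By linearity: E[X] = Σ_H E[X_H] = 10461394944000 · p^{17} = 10461394944000 · 16926659444736/827240261886336764177 = 177076469533971037814784000/827240261886336764177.
Numerically: E[X] ≈ 2.141e+05.

E[X] = 10461394944000 · (6/17)^{17} = 177076469533971037814784000/827240261886336764177 ≈ 2.141e+05.


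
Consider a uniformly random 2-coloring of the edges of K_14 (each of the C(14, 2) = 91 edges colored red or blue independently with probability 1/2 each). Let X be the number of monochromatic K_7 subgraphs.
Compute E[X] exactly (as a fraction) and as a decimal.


Let X = Σ_S X_S over the C(14, 7) = 3432 subsets S of size 7, where X_S = 1 if the K_7 on S is monochromatic.
For a fixed S, the K_7 on S has C(7, 2) = 21 edges. P[all 21 edges red] = (1/2)^21, and likewise for blue, so P[monochromatic] = 2·(1/2)^21 = 2^{1 − 21} = 1/1048576.
By linearity of expectation: E[X] = C(14, 7) · 2^{1 − 21} = 3432 · 1/1048576 = 429/131072.
Numerically: E[X] ≈ 0.003.

E[X] = C(14,7)·2^(1−C(7,2)) = 429/131072 ≈ 0.003.


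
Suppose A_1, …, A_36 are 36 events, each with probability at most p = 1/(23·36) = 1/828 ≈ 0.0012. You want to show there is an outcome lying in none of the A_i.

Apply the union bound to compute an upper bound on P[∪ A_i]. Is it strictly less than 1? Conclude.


Union bound: P[∪_{i=1}^{36} A_i] ≤ Σ_i P[A_i] ≤ 36·p = 36·(1/828) = 1/23.
Numerically: 1/23 ≈ 0.0435.
Is 1/23 < 1? YES.
Since P[∪ A_i] ≤ 1/23 < 1, the complement has P[∩ A_i^c] ≥ 1 − 1/23 = 22/23 > 0, so some outcome avoids every A_i.

36·p = 1/23 ≈ 0.0435; existence CERTIFIED by the union bound.


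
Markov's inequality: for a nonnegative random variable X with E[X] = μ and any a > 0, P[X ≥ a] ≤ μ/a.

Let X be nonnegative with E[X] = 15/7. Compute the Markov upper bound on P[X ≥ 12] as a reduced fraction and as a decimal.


μ = E[X] = 15/7, a = 12.
Markov: P[X ≥ 12] ≤ μ/a = (15/7)/12 = 5/28.
Numerically: ≈ 0.178571.
(Since a = 12 > μ = 2.142857, the bound 5/28 is < 1 and informative.)

P[X ≥ 12] ≤ 5/28 ≈ 0.178571.


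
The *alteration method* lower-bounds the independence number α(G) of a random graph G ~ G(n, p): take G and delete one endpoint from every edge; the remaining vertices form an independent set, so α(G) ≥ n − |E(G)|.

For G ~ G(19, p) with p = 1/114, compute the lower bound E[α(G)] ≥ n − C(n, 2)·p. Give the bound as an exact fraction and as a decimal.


E[|E(G)|] = C(19, 2)·p = 171 · (1/114) = 3/2.
E[α(G)] ≥ n − E[|E(G)|] = 19 − 3/2 = 35/2.
Numerically: ≈ 17.5000.
(This is only a lower bound; the true E[α(G)] may be larger.)

E[α(G)] ≥ 35/2 ≈ 17.5000.


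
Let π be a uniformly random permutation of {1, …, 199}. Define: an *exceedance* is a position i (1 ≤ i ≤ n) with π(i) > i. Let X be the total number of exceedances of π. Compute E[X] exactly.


Write X = Σ_{i=1}^{199} X_i, where X_i = 1_{π(i) > i}.
For each fixed i, π(i) is uniform over {1, …, 199} (marginal of a uniform permutation), so P[π(i) > i] = (n − i)/n. Summing: Σ_{i=1}^{199} (n − i)/n = (0 + 1 + … + 198)/199 = 199(199 − 1)/(2·199) = (199 − 1)/2.
Hence E[X] = Σ_{i=1}^{199} (199 − i)/199 = 99 ≈ 99.000000.

E[X] = 99 = 99.000000.


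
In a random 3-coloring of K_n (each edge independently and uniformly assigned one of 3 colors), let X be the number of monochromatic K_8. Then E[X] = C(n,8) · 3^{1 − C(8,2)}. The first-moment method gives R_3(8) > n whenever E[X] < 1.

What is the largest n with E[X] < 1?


We need C(n, 8) · 3^{1 − 28} < 1, i.e. C(n, 8) < 3^{28 − 1} = 7625597484987.
Check values of n near the boundary:
  n = 153: C(153, 8) = 6183023199255; 6183023199255 < 7625597484987? YES
  n = 154: C(154, 8) = 6521818990995; 6521818990995 < 7625597484987? YES
  n = 155: C(155, 8) = 6876747915675; 6876747915675 < 7625597484987? YES
  n = 156: C(156, 8) = 7248464019225; 7248464019225 < 7625597484987? YES
  n = 157: C(157, 8) = 7637643295425; 7637643295425 < 7625597484987? NO
  n = 158: C(158, 8) = 8044984271181; 8044984271181 < 7625597484987? NO
The largest n with C(n, 8) < 7625597484987 is n = 156 (where E[X] = 805384891025/847288609443 ≈ 0.950544). Hence R_3(8) > 156, i.e. R_3(8) ≥ 157.

Largest n = 156; hence R_3(8) > 156.


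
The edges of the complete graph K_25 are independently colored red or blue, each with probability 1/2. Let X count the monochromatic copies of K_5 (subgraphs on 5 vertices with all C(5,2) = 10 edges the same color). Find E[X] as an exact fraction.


Let X = Σ_S X_S over the C(25, 5) = 53130 subsets S of size 5, where X_S = 1 if the K_5 on S is monochromatic.
For a fixed S, the K_5 on S has C(5, 2) = 10 edges. P[all 10 edges red] = (1/2)^10, and likewise for blue, so P[monochromatic] = 2·(1/2)^10 = 2^{1 − 10} = 1/512.
Summing: E[X] = C(25, 5) · 2^{1 − 10} = 53130 · 1/512 = 26565/256.
Numerically: E[X] ≈ 103.7695.

E[X] = C(25,5)·2^(1−C(5,2)) = 26565/256 ≈ 103.7695.


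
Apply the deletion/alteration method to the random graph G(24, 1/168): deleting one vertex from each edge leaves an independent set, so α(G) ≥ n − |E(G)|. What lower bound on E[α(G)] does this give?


E[|E(G)|] = C(24, 2)·p = 276 · (1/168) = 23/14.
E[α(G)] ≥ n − E[|E(G)|] = 24 − 23/14 = 313/14.
Numerically: ≈ 22.35714.
(This is only a lower bound; the true E[α(G)] may be larger.)

E[α(G)] ≥ 313/14 ≈ 22.35714.


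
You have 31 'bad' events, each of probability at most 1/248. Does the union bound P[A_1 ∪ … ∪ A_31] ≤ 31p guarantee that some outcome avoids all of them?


Union bound: P[∪_{i=1}^{31} A_i] ≤ Σ_i P[A_i] ≤ 31·p = 31·(1/248) = 1/8.
Numerically: 1/8 ≈ 0.1250000.
Is 1/8 < 1? YES.
Since P[∪ A_i] ≤ 1/8 < 1, the complement has P[∩ A_i^c] ≥ 1 − 1/8 = 7/8 > 0, so some outcome avoids every A_i.

31·p = 1/8 ≈ 0.1250000; existence CERTIFIED by the union bound.


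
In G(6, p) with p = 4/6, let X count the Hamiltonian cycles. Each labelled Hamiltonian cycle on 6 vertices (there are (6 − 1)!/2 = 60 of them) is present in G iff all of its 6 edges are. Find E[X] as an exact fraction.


K_6 has (6 − 1)!/2 = 60 labelled Hamiltonian cycles.
For each such Hamiltonian cycle H, let X_H = 1 if all 6 edges of H are present in G. Then P[X_H = 1] = p^{6} = (2/3)^{6} = 64/729.
By linearity: E[X] = Σ_H E[X_H] = 60 · p^{6} = 60 · 64/729 = 1280/243.
Numerically: E[X] ≈ 5.267.

E[X] = 60 · (2/3)^{6} = 1280/243 ≈ 5.267.


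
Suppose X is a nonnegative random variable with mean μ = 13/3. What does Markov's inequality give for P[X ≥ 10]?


μ = E[X] = 13/3, a = 10.
Markov: P[X ≥ 10] ≤ μ/a = (13/3)/10 = 13/30.
Numerically: ≈ 0.43333.
(Since a = 10 > μ = 4.33333, the bound 13/30 is < 1 and informative.)

P[X ≥ 10] ≤ 13/30 ≈ 0.43333.


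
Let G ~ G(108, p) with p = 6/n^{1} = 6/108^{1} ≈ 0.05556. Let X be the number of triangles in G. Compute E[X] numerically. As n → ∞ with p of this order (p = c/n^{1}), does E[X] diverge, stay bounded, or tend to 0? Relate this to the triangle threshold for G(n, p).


Number of potential triangles: C(108, 3) = 204156.
Each occurs with probability p³ ≈ (0.05556)³ ≈ 1.714678e-04.
By linearity: E[X] = C(108, 3)·p³ ≈ 204156 · 1.714678e-04 ≈ 35.0062.
Here α = 1, so p = 6/n is exactly at the triangle threshold p ~ 1/n. Asymptotically E[X] → c³/6 = 6³/6 = 36 ≈ 36.0000, a bounded constant. In this regime the triangle count is asymptotically Poisson(c³/6).

E[X] ≈ 35.0062; in regime p = Θ(1/n^{1}) E[X] stays bounded (at the triangle threshold p ~ 1/n).


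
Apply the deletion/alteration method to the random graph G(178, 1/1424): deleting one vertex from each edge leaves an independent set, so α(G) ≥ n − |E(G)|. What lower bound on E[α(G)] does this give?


E[|E(G)|] = C(178, 2)·p = 15753 · (1/1424) = 177/16.
E[α(G)] ≥ n − E[|E(G)|] = 178 − 177/16 = 2671/16.
Numerically: ≈ 166.9375.
(This is only a lower bound; the true E[α(G)] may be larger.)

E[α(G)] ≥ 2671/16 ≈ 166.9375.


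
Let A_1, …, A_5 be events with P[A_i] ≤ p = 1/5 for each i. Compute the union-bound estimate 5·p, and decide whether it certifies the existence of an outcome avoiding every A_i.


Union bound: P[∪_{i=1}^{5} A_i] ≤ Σ_i P[A_i] ≤ 5·p = 5·(1/5) = 1.
Numerically: 1 ≈ 1.0000000.
Is 1 < 1? NO.
Since the bound 1 is ≥ 1, the union bound is uninformative here; it does NOT by itself certify existence.

5·p = 1 ≈ 1.0000000; existence NOT certified by the union bound.


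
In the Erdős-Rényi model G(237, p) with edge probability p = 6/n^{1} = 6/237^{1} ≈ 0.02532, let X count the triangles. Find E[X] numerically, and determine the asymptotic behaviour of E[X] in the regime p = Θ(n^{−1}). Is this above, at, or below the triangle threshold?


Number of potential triangles: C(237, 3) = 2190670.
Each occurs with probability p³ ≈ (0.02532)³ ≈ 1.622590e-05.
By linearity: E[X] = C(237, 3)·p³ ≈ 2190670 · 1.622590e-05 ≈ 35.5456.
Here α = 1, so p = 6/n is exactly at the triangle threshold p ~ 1/n. Asymptotically E[X] → c³/6 = 6³/6 = 36 ≈ 36.0000, a bounded constant. In this regime the triangle count is asymptotically Poisson(c³/6).

E[X] ≈ 35.5456; in regime p = Θ(1/n^{1}) E[X] stays bounded (at the triangle threshold p ~ 1/n).


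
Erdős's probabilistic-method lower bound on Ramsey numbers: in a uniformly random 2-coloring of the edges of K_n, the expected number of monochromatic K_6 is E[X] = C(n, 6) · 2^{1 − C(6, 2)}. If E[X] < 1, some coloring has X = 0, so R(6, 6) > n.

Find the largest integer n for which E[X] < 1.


We need C(n, 6) · 2^{1 − 15} < 1, i.e. C(n, 6) < 2^{15 − 1} = 16384.
Check values of n near the boundary:
  n = 14: C(14, 6) = 3003; 3003 < 16384? YES
  n = 15: C(15, 6) = 5005; 5005 < 16384? YES
  n = 16: C(16, 6) = 8008; 8008 < 16384? YES
  n = 17: C(17, 6) = 12376; 12376 < 16384? YES
  n = 18: C(18, 6) = 18564; 18564 < 16384? NO
  n = 19: C(19, 6) = 27132; 27132 < 16384? NO
The largest n with C(n, 6) < 16384 is n = 17 (where E[X] = 1547/2048 ≈ 0.755371). Hence R(6, 6) > 17, i.e. R(6, 6) ≥ 18.

Largest n = 17; hence R(6, 6) > 17.


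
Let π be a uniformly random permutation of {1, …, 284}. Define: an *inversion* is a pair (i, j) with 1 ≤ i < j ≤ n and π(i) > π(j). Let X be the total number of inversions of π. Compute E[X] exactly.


Write X = Σ X_I over the C(284, 2) = 40186 pairs i < j, with X_I the indicator of one inversion.
There are 40186 indicators.
For each fixed pair i < j, the values π(i) and π(j) are two distinct elements of {1, …, 284} in uniformly random order; by symmetry P[π(i) > π(j)] = 1/2.
By linearity: E[X] = 40186 · (1/2) = C(284, 2) · (1/2) = 40186/2 = 20093 ≈ 20093.000.

E[X] = 20093 = 20093.000.


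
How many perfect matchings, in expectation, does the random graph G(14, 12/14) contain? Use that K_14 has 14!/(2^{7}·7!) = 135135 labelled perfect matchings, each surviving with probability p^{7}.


K_14 has 14!/(2^{7}·7!) = 135135 labelled perfect matchings.
For each such perfect matching H, let X_H = 1 if all 7 edges of H are present in G. Then P[X_H = 1] = p^{7} = (6/7)^{7} = 279936/823543.
Summing the indicators: E[X] = Σ_H E[X_H] = 135135 · p^{7} = 135135 · 279936/823543 = 5404164480/117649.
Numerically: E[X] ≈ 4.593e+04.

E[X] = 135135 · (6/7)^{7} = 5404164480/117649 ≈ 4.593e+04.


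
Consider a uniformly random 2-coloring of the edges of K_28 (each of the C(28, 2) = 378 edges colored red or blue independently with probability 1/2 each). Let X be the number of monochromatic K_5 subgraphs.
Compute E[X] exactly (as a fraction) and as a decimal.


Let X = Σ_S X_S over the C(28, 5) = 98280 subsets S of size 5, where X_S = 1 if the K_5 on S is monochromatic.
For a fixed S, the K_5 on S has C(5, 2) = 10 edges. P[all 10 edges red] = (1/2)^10, and likewise for blue, so P[monochromatic] = 2·(1/2)^10 = 2^{1 − 10} = 1/512.
Summing: E[X] = C(28, 5) · 2^{1 − 10} = 98280 · 1/512 = 12285/64.
Numerically: E[X] ≈ 191.9531.

E[X] = C(28,5)·2^(1−C(5,2)) = 12285/64 ≈ 191.9531.


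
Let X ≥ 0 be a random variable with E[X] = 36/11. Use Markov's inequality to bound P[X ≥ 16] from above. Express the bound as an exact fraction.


μ = E[X] = 36/11, a = 16.
Markov: P[X ≥ 16] ≤ μ/a = (36/11)/16 = 9/44.
Numerically: ≈ 0.2045.
(Since a = 16 > μ = 3.2727, the bound 9/44 is < 1 and informative.)

P[X ≥ 16] ≤ 9/44 ≈ 0.2045.


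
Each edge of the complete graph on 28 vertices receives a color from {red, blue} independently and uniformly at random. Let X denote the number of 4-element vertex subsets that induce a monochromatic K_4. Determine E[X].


Let X = Σ_S X_S over the C(28, 4) = 20475 subsets S of size 4, where X_S = 1 if the K_4 on S is monochromatic.
For a fixed S, the K_4 on S has C(4, 2) = 6 edges. P[all 6 edges red] = (1/2)^6, and likewise for blue, so P[monochromatic] = 2·(1/2)^6 = 2^{1 − 6} = 1/32.
By linearity of expectation: E[X] = C(28, 4) · 2^{1 − 6} = 20475 · 1/32 = 20475/32.
Numerically: E[X] ≈ 639.8438.

E[X] = C(28,4)·2^(1−C(4,2)) = 20475/32 ≈ 639.8438.
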